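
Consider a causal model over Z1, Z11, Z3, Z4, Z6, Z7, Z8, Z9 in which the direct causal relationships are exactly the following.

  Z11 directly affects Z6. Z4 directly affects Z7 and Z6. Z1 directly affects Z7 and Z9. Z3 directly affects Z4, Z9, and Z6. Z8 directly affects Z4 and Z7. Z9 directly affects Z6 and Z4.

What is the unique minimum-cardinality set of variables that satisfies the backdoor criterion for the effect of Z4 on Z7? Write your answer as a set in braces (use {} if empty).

Variables eligible for adjustment (non-descendants of Z4, excluding Z4 and Z7): {Z1, Z11, Z3, Z8, Z9}.
Backdoor paths from Z4 to Z7:
  P1: Z4 <- Z3 -> Z9 <- Z1 -> Z7
  P2: Z4 <- Z3 -> Z6 <- Z9 <- Z1 -> Z7
  P3: Z4 <- Z9 <- Z1 -> Z7
  P4: Z4 <- Z8 -> Z7
The empty set is not sufficient: P3 (Z4 <- Z9 <- Z1 -> Z7) has no collider blocking it and no conditioned non-collider, so it is open.
Try {Z1, Z8}:
  P1: blocked at collider Z9 (neither it nor any descendant is in the conditioning set).
  P2: blocked at collider Z6 (neither it nor any descendant is in the conditioning set).
  P3: blocked at fork node Z1 ∈ conditioning set.
  P4: blocked at fork node Z8 ∈ conditioning set.
{Z1, Z8} contains no descendant of Z4 and blocks every backdoor path.
Every element of {Z1, Z8} is needed (dropping Z1 leaves P3 open; dropping Z8 leaves P4 open), so no proper subset is valid.
Among all size-2 subsets of the eligible variables, only {Z1, Z8} blocks every backdoor path, so it is the unique smallest valid adjustment set.

{Z1, Z8}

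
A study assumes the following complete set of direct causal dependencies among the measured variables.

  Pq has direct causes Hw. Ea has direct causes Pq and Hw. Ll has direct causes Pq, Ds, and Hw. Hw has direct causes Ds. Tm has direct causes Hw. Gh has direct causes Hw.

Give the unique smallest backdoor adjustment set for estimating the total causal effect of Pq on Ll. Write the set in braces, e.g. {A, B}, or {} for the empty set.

{Hw}

Variables eligible for adjustment (non-descendants of Pq, excluding Pq and Ll): {Ds, Gh, Hw, Tm}.
Backdoor paths from Pq to Ll:
  P1: Pq <- Hw <- Ds -> Ll
  P2: Pq <- Hw -> Ll
The empty set is not sufficient: P1 (Pq <- Hw <- Ds -> Ll) has no collider blocking it and no conditioned non-collider, so it is open.
Try {Hw}:
  P1: blocked at chain node Hw ∈ conditioning set.
  P2: blocked at fork node Hw ∈ conditioning set.
{Hw} contains no descendant of Pq and blocks every backdoor path.
No other singleton works — e.g. {Ds} leaves P2 open — so {Hw} is the unique smallest valid adjustment set.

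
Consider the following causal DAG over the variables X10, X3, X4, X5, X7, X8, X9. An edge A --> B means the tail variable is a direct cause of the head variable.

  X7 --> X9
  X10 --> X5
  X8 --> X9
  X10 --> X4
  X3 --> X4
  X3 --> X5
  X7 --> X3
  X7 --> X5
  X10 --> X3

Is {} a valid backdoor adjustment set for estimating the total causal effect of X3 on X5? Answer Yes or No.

Backdoor paths from X3 to X5 (paths whose first edge points into X3):
  P1: X3 <- X7 -> X5
  P2: X3 <- X10 -> X5
Condition 1 (no descendant of X3 in the set): holds — descendants of X3 are {X4, X5}; none are in {}.
Condition 2 (every backdoor path blocked by {}):
  P1: open — no interior node is in the conditioning set.
  P2: open — no interior node is in the conditioning set.
{} does not satisfy the backdoor criterion.

No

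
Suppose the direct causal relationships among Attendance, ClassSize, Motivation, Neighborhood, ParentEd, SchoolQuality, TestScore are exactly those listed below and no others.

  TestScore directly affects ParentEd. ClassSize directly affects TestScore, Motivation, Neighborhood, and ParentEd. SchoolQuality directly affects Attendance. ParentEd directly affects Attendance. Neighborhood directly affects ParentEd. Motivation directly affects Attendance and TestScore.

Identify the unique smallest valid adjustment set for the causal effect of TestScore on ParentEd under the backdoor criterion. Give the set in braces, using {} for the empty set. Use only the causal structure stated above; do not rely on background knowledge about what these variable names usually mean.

{ClassSize}

Variables eligible for adjustment (non-descendants of TestScore, excluding TestScore and ParentEd): {ClassSize, Motivation, Neighborhood, SchoolQuality}.
Backdoor paths from TestScore to ParentEd:
  P1: TestScore <- ClassSize -> Motivation -> Attendance <- ParentEd
  P2: TestScore <- ClassSize -> Neighborhood -> ParentEd
  P3: TestScore <- ClassSize -> ParentEd
  P4: TestScore <- Motivation <- ClassSize -> Neighborhood -> ParentEd
  P5: TestScore <- Motivation <- ClassSize -> ParentEd
  P6: TestScore <- Motivation -> Attendance <- ParentEd
The empty set is not sufficient: P2 (TestScore <- ClassSize -> Neighborhood -> ParentEd) has no collider blocking it and no conditioned non-collider, so it is open.
Try {ClassSize}:
  P1: blocked at fork node ClassSize ∈ conditioning set.
  P2: blocked at fork node ClassSize ∈ conditioning set.
  P3: blocked at fork node ClassSize ∈ conditioning set.
  P4: blocked at fork node ClassSize ∈ conditioning set.
  P5: blocked at fork node ClassSize ∈ conditioning set.
  P6: blocked at collider Attendance (neither it nor any descendant is in the conditioning set).
{ClassSize} contains no descendant of TestScore and blocks every backdoor path.
No other singleton works — e.g. {Motivation} leaves P2 open — so {ClassSize} is the unique smallest valid adjustment set.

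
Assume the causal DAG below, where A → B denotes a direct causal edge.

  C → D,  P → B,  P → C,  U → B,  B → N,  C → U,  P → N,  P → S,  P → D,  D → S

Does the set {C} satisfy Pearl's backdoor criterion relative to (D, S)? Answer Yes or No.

No

Backdoor paths from D to S (paths whose first edge points into D):
  P1: D <- P -> S
  P2: D <- C <- P -> S
  P3: D <- C -> U -> B <- P -> S
  P4: D <- C -> U -> B -> N <- P -> S
Condition 1 (no descendant of D in the set): holds — descendants of D are {S}; none are in {C}.
Condition 2 (every backdoor path blocked by {C}):
  P1: open — no interior node is in the conditioning set.
  P2: blocked at chain node C ∈ conditioning set.
  P3: blocked at fork node C ∈ conditioning set.
  P4: blocked at fork node C ∈ conditioning set.
{C} does not satisfy the backdoor criterion.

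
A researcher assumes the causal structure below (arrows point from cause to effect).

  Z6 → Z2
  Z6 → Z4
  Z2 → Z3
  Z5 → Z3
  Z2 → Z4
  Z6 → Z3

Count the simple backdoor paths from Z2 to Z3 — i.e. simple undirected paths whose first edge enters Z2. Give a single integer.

1

A backdoor path from Z2 to Z3 is any simple undirected path whose first edge points into Z2 (i.e. leaves Z2 via a parent).
Parents of Z2: {Z6}.
Enumerating:
  P1: Z2 <- Z6 -> Z3
That exhausts the simple backdoor paths. Count: 1.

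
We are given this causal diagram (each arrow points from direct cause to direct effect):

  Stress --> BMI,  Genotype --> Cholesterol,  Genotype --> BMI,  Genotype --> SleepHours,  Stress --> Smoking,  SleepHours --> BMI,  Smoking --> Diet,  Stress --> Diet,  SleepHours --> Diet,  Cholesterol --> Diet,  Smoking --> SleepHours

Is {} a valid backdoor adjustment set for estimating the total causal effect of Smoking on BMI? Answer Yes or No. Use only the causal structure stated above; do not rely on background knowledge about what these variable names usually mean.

Backdoor paths from Smoking to BMI (paths whose first edge points into Smoking):
  P1: Smoking <- Stress -> Diet <- SleepHours <- Genotype -> BMI
  P2: Smoking <- Stress -> Diet <- SleepHours -> BMI
  P3: Smoking <- Stress -> Diet <- Cholesterol <- Genotype -> SleepHours -> BMI
  P4: Smoking <- Stress -> Diet <- Cholesterol <- Genotype -> BMI
  P5: Smoking <- Stress -> BMI
Condition 1 (no descendant of Smoking in the set): holds — descendants of Smoking are {BMI, Diet, SleepHours}; none are in {}.
Condition 2 (every backdoor path blocked by {}):
  P1: blocked at collider Diet (neither it nor any descendant is in the conditioning set).
  P2: blocked at collider Diet (neither it nor any descendant is in the conditioning set).
  P3: blocked at collider Diet (neither it nor any descendant is in the conditioning set).
  P4: blocked at collider Diet (neither it nor any descendant is in the conditioning set).
  P5: open — no interior node is in the conditioning set.
{} does not satisfy the backdoor criterion.

No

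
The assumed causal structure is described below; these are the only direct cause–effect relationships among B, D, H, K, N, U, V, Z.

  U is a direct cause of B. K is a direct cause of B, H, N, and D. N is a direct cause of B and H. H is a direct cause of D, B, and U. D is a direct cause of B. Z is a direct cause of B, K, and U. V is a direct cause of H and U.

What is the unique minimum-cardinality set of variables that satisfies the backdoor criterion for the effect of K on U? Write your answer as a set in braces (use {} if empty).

Variables eligible for adjustment (non-descendants of K, excluding K and U): {V, Z}.
Backdoor paths from K to U:
  P1: K <- Z -> U
  P2: K <- Z -> B <- N -> H <- V -> U
  P3: K <- Z -> B <- N -> H -> U
  P4: K <- Z -> B <- H <- V -> U
  P5: K <- Z -> B <- H -> U
  P6: K <- Z -> B <- D <- H <- V -> U
  P7: K <- Z -> B <- D <- H -> U
  P8: K <- Z -> B <- U
The empty set is not sufficient: P1 (K <- Z -> U) has no collider blocking it and no conditioned non-collider, so it is open.
Try {Z}:
  P1: blocked at fork node Z ∈ conditioning set.
  P2: blocked at fork node Z ∈ conditioning set.
  P3: blocked at fork node Z ∈ conditioning set.
  P4: blocked at fork node Z ∈ conditioning set.
  P5: blocked at fork node Z ∈ conditioning set.
  P6: blocked at fork node Z ∈ conditioning set.
  P7: blocked at fork node Z ∈ conditioning set.
  P8: blocked at fork node Z ∈ conditioning set.
{Z} contains no descendant of K and blocks every backdoor path.
No other singleton works — e.g. {V} leaves P1 open — so {Z} is the unique smallest valid adjustment set.

{Z}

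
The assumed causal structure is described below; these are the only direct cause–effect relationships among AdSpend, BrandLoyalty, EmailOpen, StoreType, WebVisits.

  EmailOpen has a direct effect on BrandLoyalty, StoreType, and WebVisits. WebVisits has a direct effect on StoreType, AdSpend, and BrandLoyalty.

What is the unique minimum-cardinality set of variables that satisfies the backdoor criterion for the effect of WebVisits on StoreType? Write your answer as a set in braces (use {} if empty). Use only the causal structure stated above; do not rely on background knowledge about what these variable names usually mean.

Variables eligible for adjustment (non-descendants of WebVisits, excluding WebVisits and StoreType): {EmailOpen}.
Backdoor paths from WebVisits to StoreType:
  P1: WebVisits <- EmailOpen -> StoreType
The empty set is not sufficient: P1 (WebVisits <- EmailOpen -> StoreType) has no collider blocking it and no conditioned non-collider, so it is open.
Try {EmailOpen}:
  P1: blocked at fork node EmailOpen ∈ conditioning set.
{EmailOpen} contains no descendant of WebVisits and blocks every backdoor path.
{EmailOpen} is the unique smallest valid adjustment set.

{EmailOpen}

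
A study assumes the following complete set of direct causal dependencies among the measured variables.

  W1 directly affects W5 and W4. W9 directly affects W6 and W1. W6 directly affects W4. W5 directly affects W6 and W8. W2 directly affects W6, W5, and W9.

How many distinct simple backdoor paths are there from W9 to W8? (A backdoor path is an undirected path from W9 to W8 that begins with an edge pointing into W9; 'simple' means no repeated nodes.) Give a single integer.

3

A backdoor path from W9 to W8 is any simple undirected path whose first edge points into W9 (i.e. leaves W9 via a parent).
Parents of W9: {W2}.
Enumerating:
  P1: W9 <- W2 -> W5 -> W8
  P2: W9 <- W2 -> W6 <- W5 -> W8
  P3: W9 <- W2 -> W6 -> W4 <- W1 -> W5 -> W8
That exhausts the simple backdoor paths. Count: 3.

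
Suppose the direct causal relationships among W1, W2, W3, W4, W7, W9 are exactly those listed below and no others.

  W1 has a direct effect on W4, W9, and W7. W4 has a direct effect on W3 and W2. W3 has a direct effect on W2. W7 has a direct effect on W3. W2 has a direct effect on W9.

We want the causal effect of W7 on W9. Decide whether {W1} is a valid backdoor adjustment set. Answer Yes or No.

Backdoor paths from W7 to W9 (paths whose first edge points into W7):
  P1: W7 <- W1 -> W4 -> W3 -> W2 -> W9
  P2: W7 <- W1 -> W4 -> W2 -> W9
  P3: W7 <- W1 -> W9
Condition 1 (no descendant of W7 in the set): holds — descendants of W7 are {W2, W3, W9}; none are in {W1}.
Condition 2 (every backdoor path blocked by {W1}):
  P1: blocked at fork node W1 ∈ conditioning set.
  P2: blocked at fork node W1 ∈ conditioning set.
  P3: blocked at fork node W1 ∈ conditioning set.
{W1} satisfies the backdoor criterion.

Yes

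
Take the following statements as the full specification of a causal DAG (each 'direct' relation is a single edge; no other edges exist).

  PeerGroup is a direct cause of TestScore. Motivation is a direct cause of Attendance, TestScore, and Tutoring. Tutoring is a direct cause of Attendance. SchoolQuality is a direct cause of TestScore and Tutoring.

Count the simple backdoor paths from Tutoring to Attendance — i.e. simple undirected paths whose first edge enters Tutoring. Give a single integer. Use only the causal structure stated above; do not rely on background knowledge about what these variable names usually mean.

A backdoor path from Tutoring to Attendance is any simple undirected path whose first edge points into Tutoring (i.e. leaves Tutoring via a parent).
Parents of Tutoring: {Motivation, SchoolQuality}.
Enumerating:
  P1: Tutoring <- SchoolQuality -> TestScore <- Motivation -> Attendance
  P2: Tutoring <- Motivation -> Attendance
That exhausts the simple backdoor paths. Count: 2.

2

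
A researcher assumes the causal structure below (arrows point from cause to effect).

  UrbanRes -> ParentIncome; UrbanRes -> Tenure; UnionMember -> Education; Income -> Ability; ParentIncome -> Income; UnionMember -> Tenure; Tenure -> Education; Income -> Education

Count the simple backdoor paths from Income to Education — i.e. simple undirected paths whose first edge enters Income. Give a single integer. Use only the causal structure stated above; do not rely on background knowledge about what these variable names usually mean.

2

A backdoor path from Income to Education is any simple undirected path whose first edge points into Income (i.e. leaves Income via a parent).
Parents of Income: {ParentIncome}.
Enumerating:
  P1: Income <- ParentIncome <- UrbanRes -> Tenure <- UnionMember -> Education
  P2: Income <- ParentIncome <- UrbanRes -> Tenure -> Education
That exhausts the simple backdoor paths. Count: 2.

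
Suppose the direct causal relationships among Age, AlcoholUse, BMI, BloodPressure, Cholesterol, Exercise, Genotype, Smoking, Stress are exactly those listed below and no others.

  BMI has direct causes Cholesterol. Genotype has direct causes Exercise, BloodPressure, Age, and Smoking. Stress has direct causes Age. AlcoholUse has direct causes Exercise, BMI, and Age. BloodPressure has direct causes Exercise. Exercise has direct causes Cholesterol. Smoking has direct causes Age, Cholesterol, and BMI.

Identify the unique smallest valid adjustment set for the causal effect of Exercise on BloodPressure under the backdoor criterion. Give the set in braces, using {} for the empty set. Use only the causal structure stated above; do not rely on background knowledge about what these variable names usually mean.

Variables eligible for adjustment (non-descendants of Exercise, excluding Exercise and BloodPressure): {Age, BMI, Cholesterol, Smoking, Stress}.
Backdoor paths from Exercise to BloodPressure:
  P1: Exercise <- Cholesterol -> BMI -> Smoking <- Age -> Genotype <- BloodPressure
  P2: Exercise <- Cholesterol -> BMI -> Smoking -> Genotype <- BloodPressure
  P3: Exercise <- Cholesterol -> BMI -> AlcoholUse <- Age -> Smoking -> Genotype <- BloodPressure
  P4: Exercise <- Cholesterol -> BMI -> AlcoholUse <- Age -> Genotype <- BloodPressure
  P5: Exercise <- Cholesterol -> Smoking <- Age -> Genotype <- BloodPressure
  P6: Exercise <- Cholesterol -> Smoking <- BMI -> AlcoholUse <- Age -> Genotype <- BloodPressure
  P7: Exercise <- Cholesterol -> Smoking -> Genotype <- BloodPressure
Each backdoor path contains an unconditioned collider, so every path is already blocked with the empty conditioning set:
  P1: blocked at collider Smoking (neither it nor any descendant is in the conditioning set).
  P2: blocked at collider Genotype (neither it nor any descendant is in the conditioning set).
  P3: blocked at collider AlcoholUse (neither it nor any descendant is in the conditioning set).
  P4: blocked at collider AlcoholUse (neither it nor any descendant is in the conditioning set).
  P5: blocked at collider Smoking (neither it nor any descendant is in the conditioning set).
  P6: blocked at collider Smoking (neither it nor any descendant is in the conditioning set).
  P7: blocked at collider Genotype (neither it nor any descendant is in the conditioning set).
The empty set is therefore the unique smallest valid set.

{}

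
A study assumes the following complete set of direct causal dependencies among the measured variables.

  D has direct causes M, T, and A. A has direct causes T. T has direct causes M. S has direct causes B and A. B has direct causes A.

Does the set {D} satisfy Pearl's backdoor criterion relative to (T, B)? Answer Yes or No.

No

Backdoor paths from T to B (paths whose first edge points into T):
  P1: T <- M -> D <- A -> B
  P2: T <- M -> D <- A -> S <- B
Condition 1 (no descendant of T in the set): FAILS — D is a descendant of T.
Condition 2 (every backdoor path blocked by {D}):
  P1: open — collider(s) D are conditioned on (or have a conditioned descendant) and no non-collider on the path is in the set.
  P2: blocked at collider S (neither it nor any descendant is in the conditioning set).
{D} does not satisfy the backdoor criterion.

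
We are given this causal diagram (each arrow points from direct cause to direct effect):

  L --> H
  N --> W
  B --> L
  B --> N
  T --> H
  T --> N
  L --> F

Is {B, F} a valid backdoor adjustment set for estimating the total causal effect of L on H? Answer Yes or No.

No

Backdoor paths from L to H (paths whose first edge points into L):
  P1: L <- B -> N <- T -> H
Condition 1 (no descendant of L in the set): FAILS — F is a descendant of L.
Condition 2 (every backdoor path blocked by {B, F}):
  P1: blocked at fork node B ∈ conditioning set.
{B, F} does not satisfy the backdoor criterion.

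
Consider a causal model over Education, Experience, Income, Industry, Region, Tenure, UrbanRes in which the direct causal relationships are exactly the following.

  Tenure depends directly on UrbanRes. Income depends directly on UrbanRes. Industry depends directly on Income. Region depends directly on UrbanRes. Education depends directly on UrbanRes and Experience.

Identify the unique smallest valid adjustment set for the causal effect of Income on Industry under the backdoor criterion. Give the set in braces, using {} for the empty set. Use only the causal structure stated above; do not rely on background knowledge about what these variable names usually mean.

Variables eligible for adjustment (non-descendants of Income, excluding Income and Industry): {Education, Experience, Region, Tenure, UrbanRes}.
Backdoor paths from Income to Industry:
  (none)
With no backdoor paths the empty set already satisfies the criterion, and it is trivially minimal.

{}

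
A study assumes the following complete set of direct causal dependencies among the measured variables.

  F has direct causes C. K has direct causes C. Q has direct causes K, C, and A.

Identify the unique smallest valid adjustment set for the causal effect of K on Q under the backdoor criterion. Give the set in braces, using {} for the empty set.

{C}

Variables eligible for adjustment (non-descendants of K, excluding K and Q): {A, C, F}.
Backdoor paths from K to Q:
  P1: K <- C -> Q
The empty set is not sufficient: P1 (K <- C -> Q) has no collider blocking it and no conditioned non-collider, so it is open.
Try {C}:
  P1: blocked at fork node C ∈ conditioning set.
{C} contains no descendant of K and blocks every backdoor path.
No other singleton works — e.g. {A} leaves P1 open — so {C} is the unique smallest valid adjustment set.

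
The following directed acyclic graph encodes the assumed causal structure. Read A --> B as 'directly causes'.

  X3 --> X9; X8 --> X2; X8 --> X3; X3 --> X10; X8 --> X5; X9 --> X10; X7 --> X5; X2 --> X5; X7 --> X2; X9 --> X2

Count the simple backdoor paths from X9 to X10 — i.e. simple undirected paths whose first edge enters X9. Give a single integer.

A backdoor path from X9 to X10 is any simple undirected path whose first edge points into X9 (i.e. leaves X9 via a parent).
Parents of X9: {X3}.
Enumerating:
  P1: X9 <- X3 -> X10
That exhausts the simple backdoor paths. Count: 1.

1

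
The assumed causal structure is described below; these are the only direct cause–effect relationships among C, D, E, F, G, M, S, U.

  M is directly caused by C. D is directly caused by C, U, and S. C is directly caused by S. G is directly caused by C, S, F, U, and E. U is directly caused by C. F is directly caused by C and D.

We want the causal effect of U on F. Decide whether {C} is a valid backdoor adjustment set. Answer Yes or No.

Backdoor paths from U to F (paths whose first edge points into U):
  P1: U <- C <- S -> D -> F
  P2: U <- C <- S -> G <- F
  P3: U <- C -> D <- S -> G <- F
  P4: U <- C -> D -> F
  P5: U <- C -> F
  P6: U <- C -> G <- S -> D -> F
  P7: U <- C -> G <- F
Condition 1 (no descendant of U in the set): holds — descendants of U are {D, F, G}; none are in {C}.
Condition 2 (every backdoor path blocked by {C}):
  P1: blocked at chain node C ∈ conditioning set.
  P2: blocked at chain node C ∈ conditioning set.
  P3: blocked at fork node C ∈ conditioning set.
  P4: blocked at fork node C ∈ conditioning set.
  P5: blocked at fork node C ∈ conditioning set.
  P6: blocked at fork node C ∈ conditioning set.
  P7: blocked at fork node C ∈ conditioning set.
{C} satisfies the backdoor criterion.

Yes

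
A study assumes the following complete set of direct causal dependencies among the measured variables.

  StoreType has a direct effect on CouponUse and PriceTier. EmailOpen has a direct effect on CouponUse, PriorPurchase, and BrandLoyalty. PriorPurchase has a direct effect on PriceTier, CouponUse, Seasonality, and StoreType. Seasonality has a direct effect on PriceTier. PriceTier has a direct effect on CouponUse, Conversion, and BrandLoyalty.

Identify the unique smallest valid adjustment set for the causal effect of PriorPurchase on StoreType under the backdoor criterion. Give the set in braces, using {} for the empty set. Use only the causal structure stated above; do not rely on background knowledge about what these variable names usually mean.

{}

Variables eligible for adjustment (non-descendants of PriorPurchase, excluding PriorPurchase and StoreType): {EmailOpen}.
Backdoor paths from PriorPurchase to StoreType:
  P1: PriorPurchase <- EmailOpen -> CouponUse <- StoreType
  P2: PriorPurchase <- EmailOpen -> CouponUse <- PriceTier <- StoreType
  P3: PriorPurchase <- EmailOpen -> BrandLoyalty <- PriceTier <- StoreType
  P4: PriorPurchase <- EmailOpen -> BrandLoyalty <- PriceTier -> CouponUse <- StoreType
Each backdoor path contains an unconditioned collider, so every path is already blocked with the empty conditioning set:
  P1: blocked at collider CouponUse (neither it nor any descendant is in the conditioning set).
  P2: blocked at collider CouponUse (neither it nor any descendant is in the conditioning set).
  P3: blocked at collider BrandLoyalty (neither it nor any descendant is in the conditioning set).
  P4: blocked at collider BrandLoyalty (neither it nor any descendant is in the conditioning set).
The empty set is therefore the unique smallest valid set.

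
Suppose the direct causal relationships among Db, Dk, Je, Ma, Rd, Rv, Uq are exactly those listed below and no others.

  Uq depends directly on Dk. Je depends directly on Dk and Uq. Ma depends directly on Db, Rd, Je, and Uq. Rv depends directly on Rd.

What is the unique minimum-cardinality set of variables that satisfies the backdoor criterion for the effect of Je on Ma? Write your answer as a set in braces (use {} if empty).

Variables eligible for adjustment (non-descendants of Je, excluding Je and Ma): {Db, Dk, Rd, Rv, Uq}.
Backdoor paths from Je to Ma:
  P1: Je <- Dk -> Uq -> Ma
  P2: Je <- Uq -> Ma
The empty set is not sufficient: P1 (Je <- Dk -> Uq -> Ma) has no collider blocking it and no conditioned non-collider, so it is open.
Try {Uq}:
  P1: blocked at chain node Uq ∈ conditioning set.
  P2: blocked at fork node Uq ∈ conditioning set.
{Uq} contains no descendant of Je and blocks every backdoor path.
No other singleton works — e.g. {Dk} leaves P2 open — so {Uq} is the unique smallest valid adjustment set.

{Uq}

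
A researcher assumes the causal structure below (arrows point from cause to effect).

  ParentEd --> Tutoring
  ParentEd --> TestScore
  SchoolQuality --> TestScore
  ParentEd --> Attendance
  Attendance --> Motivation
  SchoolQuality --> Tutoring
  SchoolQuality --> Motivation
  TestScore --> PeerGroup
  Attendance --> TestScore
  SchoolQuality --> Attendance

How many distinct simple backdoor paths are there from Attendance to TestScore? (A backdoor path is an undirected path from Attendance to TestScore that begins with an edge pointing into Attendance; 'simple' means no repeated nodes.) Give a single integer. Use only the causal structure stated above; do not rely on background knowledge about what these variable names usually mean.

4

A backdoor path from Attendance to TestScore is any simple undirected path whose first edge points into Attendance (i.e. leaves Attendance via a parent).
Parents of Attendance: {ParentEd, SchoolQuality}.
Enumerating:
  P1: Attendance <- ParentEd -> Tutoring <- SchoolQuality -> TestScore
  P2: Attendance <- ParentEd -> TestScore
  P3: Attendance <- SchoolQuality -> Tutoring <- ParentEd -> TestScore
  P4: Attendance <- SchoolQuality -> TestScore
That exhausts the simple backdoor paths. Count: 4.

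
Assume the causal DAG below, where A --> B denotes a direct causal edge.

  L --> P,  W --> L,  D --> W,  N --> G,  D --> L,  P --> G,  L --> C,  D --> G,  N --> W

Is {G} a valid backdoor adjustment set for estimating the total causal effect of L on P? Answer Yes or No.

Backdoor paths from L to P (paths whose first edge points into L):
  P1: L <- D -> W <- N -> G <- P
  P2: L <- D -> G <- P
  P3: L <- W <- N -> G <- P
  P4: L <- W <- D -> G <- P
Condition 1 (no descendant of L in the set): FAILS — G is a descendant of L.
Condition 2 (every backdoor path blocked by {G}):
  P1: open — collider(s) W, G are conditioned on (or have a conditioned descendant) and no non-collider on the path is in the set.
  P2: open — collider(s) G are conditioned on (or have a conditioned descendant) and no non-collider on the path is in the set.
  P3: open — collider(s) G are conditioned on (or have a conditioned descendant) and no non-collider on the path is in the set.
  P4: open — collider(s) G are conditioned on (or have a conditioned descendant) and no non-collider on the path is in the set.
{G} does not satisfy the backdoor criterion.

No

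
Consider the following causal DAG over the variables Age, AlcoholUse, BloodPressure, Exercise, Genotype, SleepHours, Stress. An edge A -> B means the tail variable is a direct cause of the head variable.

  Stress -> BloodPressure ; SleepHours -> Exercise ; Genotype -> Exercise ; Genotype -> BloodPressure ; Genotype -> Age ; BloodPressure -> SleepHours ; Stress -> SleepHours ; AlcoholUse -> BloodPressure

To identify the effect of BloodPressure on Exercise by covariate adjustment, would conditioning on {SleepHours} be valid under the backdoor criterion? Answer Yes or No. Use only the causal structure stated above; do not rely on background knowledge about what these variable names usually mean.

Backdoor paths from BloodPressure to Exercise (paths whose first edge points into BloodPressure):
  P1: BloodPressure <- Stress -> SleepHours -> Exercise
  P2: BloodPressure <- Genotype -> Exercise
Condition 1 (no descendant of BloodPressure in the set): FAILS — SleepHours is a descendant of BloodPressure.
Condition 2 (every backdoor path blocked by {SleepHours}):
  P1: blocked at chain node SleepHours ∈ conditioning set.
  P2: open — no interior node is in the conditioning set.
{SleepHours} does not satisfy the backdoor criterion.

No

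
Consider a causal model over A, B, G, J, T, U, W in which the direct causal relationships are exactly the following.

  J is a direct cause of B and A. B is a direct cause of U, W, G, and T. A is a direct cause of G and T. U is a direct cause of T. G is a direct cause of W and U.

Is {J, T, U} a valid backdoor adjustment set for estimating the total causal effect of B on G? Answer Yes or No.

Backdoor paths from B to G (paths whose first edge points into B):
  P1: B <- J -> A -> G
  P2: B <- J -> A -> T <- U <- G
Condition 1 (no descendant of B in the set): FAILS — T and U are descendants of B.
Condition 2 (every backdoor path blocked by {J, T, U}):
  P1: blocked at fork node J ∈ conditioning set.
  P2: blocked at fork node J ∈ conditioning set.
{J, T, U} does not satisfy the backdoor criterion.

No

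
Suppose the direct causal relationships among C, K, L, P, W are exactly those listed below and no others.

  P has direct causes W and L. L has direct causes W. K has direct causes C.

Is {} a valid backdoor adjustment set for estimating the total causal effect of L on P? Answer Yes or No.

No

Backdoor paths from L to P (paths whose first edge points into L):
  P1: L <- W -> P
Condition 1 (no descendant of L in the set): holds — descendants of L are {P}; none are in {}.
Condition 2 (every backdoor path blocked by {}):
  P1: open — no interior node is in the conditioning set.
{} does not satisfy the backdoor criterion.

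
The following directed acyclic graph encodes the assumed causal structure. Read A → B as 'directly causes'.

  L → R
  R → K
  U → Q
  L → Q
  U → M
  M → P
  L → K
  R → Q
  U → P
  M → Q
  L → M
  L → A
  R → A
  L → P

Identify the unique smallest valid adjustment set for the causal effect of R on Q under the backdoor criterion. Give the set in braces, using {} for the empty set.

{L}

Variables eligible for adjustment (non-descendants of R, excluding R and Q): {L, M, P, U}.
Backdoor paths from R to Q:
  P1: R <- L -> M <- U -> Q
  P2: R <- L -> M -> P <- U -> Q
  P3: R <- L -> M -> Q
  P4: R <- L -> P <- U -> M -> Q
  P5: R <- L -> P <- U -> Q
  P6: R <- L -> P <- M <- U -> Q
  P7: R <- L -> P <- M -> Q
  P8: R <- L -> Q
The empty set is not sufficient: P3 (R <- L -> M -> Q) has no collider blocking it and no conditioned non-collider, so it is open.
Try {L}:
  P1: blocked at fork node L ∈ conditioning set.
  P2: blocked at fork node L ∈ conditioning set.
  P3: blocked at fork node L ∈ conditioning set.
  P4: blocked at fork node L ∈ conditioning set.
  P5: blocked at fork node L ∈ conditioning set.
  P6: blocked at fork node L ∈ conditioning set.
  P7: blocked at fork node L ∈ conditioning set.
  P8: blocked at fork node L ∈ conditioning set.
{L} contains no descendant of R and blocks every backdoor path.
No other singleton works — e.g. {U} leaves P3 open — so {L} is the unique smallest valid adjustment set.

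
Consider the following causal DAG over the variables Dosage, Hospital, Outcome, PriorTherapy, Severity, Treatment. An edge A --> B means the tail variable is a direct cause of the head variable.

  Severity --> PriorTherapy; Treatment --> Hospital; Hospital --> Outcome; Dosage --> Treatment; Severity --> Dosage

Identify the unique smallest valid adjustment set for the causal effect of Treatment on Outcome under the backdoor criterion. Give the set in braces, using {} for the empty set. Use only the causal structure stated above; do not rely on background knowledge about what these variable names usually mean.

{}

Variables eligible for adjustment (non-descendants of Treatment, excluding Treatment and Outcome): {Dosage, PriorTherapy, Severity}.
Backdoor paths from Treatment to Outcome:
  (none)
With no backdoor paths the empty set already satisfies the criterion, and it is trivially minimal.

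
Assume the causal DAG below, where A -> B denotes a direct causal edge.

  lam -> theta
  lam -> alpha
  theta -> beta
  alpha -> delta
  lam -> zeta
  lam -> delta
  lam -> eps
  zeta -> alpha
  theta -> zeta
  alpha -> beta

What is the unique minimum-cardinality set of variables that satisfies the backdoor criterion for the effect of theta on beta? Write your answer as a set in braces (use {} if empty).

Variables eligible for adjustment (non-descendants of theta, excluding theta and beta): {eps, lam}.
Backdoor paths from theta to beta:
  P1: theta <- lam -> zeta -> alpha -> beta
  P2: theta <- lam -> alpha -> beta
  P3: theta <- lam -> delta <- alpha -> beta
The empty set is not sufficient: P1 (theta <- lam -> zeta -> alpha -> beta) has no collider blocking it and no conditioned non-collider, so it is open.
Try {lam}:
  P1: blocked at fork node lam ∈ conditioning set.
  P2: blocked at fork node lam ∈ conditioning set.
  P3: blocked at fork node lam ∈ conditioning set.
{lam} contains no descendant of theta and blocks every backdoor path.
No other singleton works — e.g. {eps} leaves P1 open — so {lam} is the unique smallest valid adjustment set.

{lam}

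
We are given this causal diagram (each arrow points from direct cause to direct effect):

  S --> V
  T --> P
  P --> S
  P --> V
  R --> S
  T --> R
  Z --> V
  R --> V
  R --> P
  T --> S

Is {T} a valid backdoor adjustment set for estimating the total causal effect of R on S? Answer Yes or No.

Backdoor paths from R to S (paths whose first edge points into R):
  P1: R <- T -> P -> S
  P2: R <- T -> P -> V <- S
  P3: R <- T -> S
Condition 1 (no descendant of R in the set): holds — descendants of R are {P, S, V}; none are in {T}.
Condition 2 (every backdoor path blocked by {T}):
  P1: blocked at fork node T ∈ conditioning set.
  P2: blocked at fork node T ∈ conditioning set.
  P3: blocked at fork node T ∈ conditioning set.
{T} satisfies the backdoor criterion.

Yes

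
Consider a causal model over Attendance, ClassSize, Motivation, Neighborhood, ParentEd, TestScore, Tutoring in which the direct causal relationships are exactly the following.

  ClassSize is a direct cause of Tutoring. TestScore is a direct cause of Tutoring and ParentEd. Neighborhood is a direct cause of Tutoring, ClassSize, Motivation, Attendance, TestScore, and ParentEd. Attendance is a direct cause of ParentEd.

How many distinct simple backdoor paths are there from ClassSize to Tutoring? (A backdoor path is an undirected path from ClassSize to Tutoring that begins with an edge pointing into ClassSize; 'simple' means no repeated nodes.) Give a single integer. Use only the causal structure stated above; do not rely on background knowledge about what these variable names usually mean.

4

A backdoor path from ClassSize to Tutoring is any simple undirected path whose first edge points into ClassSize (i.e. leaves ClassSize via a parent).
Parents of ClassSize: {Neighborhood}.
Enumerating:
  P1: ClassSize <- Neighborhood -> Attendance -> ParentEd <- TestScore -> Tutoring
  P2: ClassSize <- Neighborhood -> TestScore -> Tutoring
  P3: ClassSize <- Neighborhood -> Tutoring
  P4: ClassSize <- Neighborhood -> ParentEd <- TestScore -> Tutoring
That exhausts the simple backdoor paths. Count: 4.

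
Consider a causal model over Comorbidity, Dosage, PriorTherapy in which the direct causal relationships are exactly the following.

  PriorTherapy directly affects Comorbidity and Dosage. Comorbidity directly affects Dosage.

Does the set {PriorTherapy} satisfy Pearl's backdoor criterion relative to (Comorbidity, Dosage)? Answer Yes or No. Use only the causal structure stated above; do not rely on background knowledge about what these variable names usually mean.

Backdoor paths from Comorbidity to Dosage (paths whose first edge points into Comorbidity):
  P1: Comorbidity <- PriorTherapy -> Dosage
Condition 1 (no descendant of Comorbidity in the set): holds — descendants of Comorbidity are {Dosage}; none are in {PriorTherapy}.
Condition 2 (every backdoor path blocked by {PriorTherapy}):
  P1: blocked at fork node PriorTherapy ∈ conditioning set.
{PriorTherapy} satisfies the backdoor criterion.

Yes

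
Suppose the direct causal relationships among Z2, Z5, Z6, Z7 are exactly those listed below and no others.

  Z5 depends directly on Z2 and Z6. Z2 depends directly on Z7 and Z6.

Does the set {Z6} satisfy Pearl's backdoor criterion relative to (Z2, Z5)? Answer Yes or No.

Yes

Backdoor paths from Z2 to Z5 (paths whose first edge points into Z2):
  P1: Z2 <- Z6 -> Z5
Condition 1 (no descendant of Z2 in the set): holds — descendants of Z2 are {Z5}; none are in {Z6}.
Condition 2 (every backdoor path blocked by {Z6}):
  P1: blocked at fork node Z6 ∈ conditioning set.
{Z6} satisfies the backdoor criterion.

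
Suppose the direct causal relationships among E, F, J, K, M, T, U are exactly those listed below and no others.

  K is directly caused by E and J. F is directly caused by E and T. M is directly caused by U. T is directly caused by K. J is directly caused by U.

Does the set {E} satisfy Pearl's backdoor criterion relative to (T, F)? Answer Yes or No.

Backdoor paths from T to F (paths whose first edge points into T):
  P1: T <- K <- E -> F
Condition 1 (no descendant of T in the set): holds — descendants of T are {F}; none are in {E}.
Condition 2 (every backdoor path blocked by {E}):
  P1: blocked at fork node E ∈ conditioning set.
{E} satisfies the backdoor criterion.

Yes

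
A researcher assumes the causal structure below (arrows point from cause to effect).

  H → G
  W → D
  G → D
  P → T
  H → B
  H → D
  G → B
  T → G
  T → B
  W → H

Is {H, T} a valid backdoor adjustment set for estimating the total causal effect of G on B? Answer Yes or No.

Yes

Backdoor paths from G to B (paths whose first edge points into G):
  P1: G <- H -> B
  P2: G <- T -> B
Condition 1 (no descendant of G in the set): holds — descendants of G are {B, D}; none are in {H, T}.
Condition 2 (every backdoor path blocked by {H, T}):
  P1: blocked at fork node H ∈ conditioning set.
  P2: blocked at fork node T ∈ conditioning set.
{H, T} satisfies the backdoor criterion.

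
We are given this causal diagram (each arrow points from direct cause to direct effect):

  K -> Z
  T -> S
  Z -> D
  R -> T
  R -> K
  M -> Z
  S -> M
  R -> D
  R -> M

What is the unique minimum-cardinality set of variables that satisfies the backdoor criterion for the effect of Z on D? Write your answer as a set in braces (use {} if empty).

Variables eligible for adjustment (non-descendants of Z, excluding Z and D): {K, M, R, S, T}.
Backdoor paths from Z to D:
  P1: Z <- K <- R -> D
  P2: Z <- M <- R -> D
  P3: Z <- M <- S <- T <- R -> D
The empty set is not sufficient: P1 (Z <- K <- R -> D) has no collider blocking it and no conditioned non-collider, so it is open.
Try {R}:
  P1: blocked at fork node R ∈ conditioning set.
  P2: blocked at fork node R ∈ conditioning set.
  P3: blocked at fork node R ∈ conditioning set.
{R} contains no descendant of Z and blocks every backdoor path.
No other singleton works — e.g. {T} leaves P1 open — so {R} is the unique smallest valid adjustment set.

{R}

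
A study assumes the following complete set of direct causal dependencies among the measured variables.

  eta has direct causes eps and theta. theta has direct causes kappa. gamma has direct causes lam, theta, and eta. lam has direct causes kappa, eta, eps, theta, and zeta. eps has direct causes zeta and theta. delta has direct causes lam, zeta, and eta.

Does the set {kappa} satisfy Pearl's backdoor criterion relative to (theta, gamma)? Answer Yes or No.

Yes

Backdoor paths from theta to gamma (paths whose first edge points into theta):
  P1: theta <- kappa -> lam <- zeta -> eps -> eta -> gamma
  P2: theta <- kappa -> lam <- zeta -> delta <- eta -> gamma
  P3: theta <- kappa -> lam <- eps <- zeta -> delta <- eta -> gamma
  P4: theta <- kappa -> lam <- eps -> eta -> gamma
  P5: theta <- kappa -> lam <- eta -> gamma
  P6: theta <- kappa -> lam -> gamma
  P7: theta <- kappa -> lam -> delta <- zeta -> eps -> eta -> gamma
  P8: theta <- kappa -> lam -> delta <- eta -> gamma
Condition 1 (no descendant of theta in the set): holds — descendants of theta are {delta, eps, eta, gamma, lam}; none are in {kappa}.
Condition 2 (every backdoor path blocked by {kappa}):
  P1: blocked at fork node kappa ∈ conditioning set.
  P2: blocked at fork node kappa ∈ conditioning set.
  P3: blocked at fork node kappa ∈ conditioning set.
  P4: blocked at fork node kappa ∈ conditioning set.
  P5: blocked at fork node kappa ∈ conditioning set.
  P6: blocked at fork node kappa ∈ conditioning set.
  P7: blocked at fork node kappa ∈ conditioning set.
  P8: blocked at fork node kappa ∈ conditioning set.
{kappa} satisfies the backdoor criterion.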